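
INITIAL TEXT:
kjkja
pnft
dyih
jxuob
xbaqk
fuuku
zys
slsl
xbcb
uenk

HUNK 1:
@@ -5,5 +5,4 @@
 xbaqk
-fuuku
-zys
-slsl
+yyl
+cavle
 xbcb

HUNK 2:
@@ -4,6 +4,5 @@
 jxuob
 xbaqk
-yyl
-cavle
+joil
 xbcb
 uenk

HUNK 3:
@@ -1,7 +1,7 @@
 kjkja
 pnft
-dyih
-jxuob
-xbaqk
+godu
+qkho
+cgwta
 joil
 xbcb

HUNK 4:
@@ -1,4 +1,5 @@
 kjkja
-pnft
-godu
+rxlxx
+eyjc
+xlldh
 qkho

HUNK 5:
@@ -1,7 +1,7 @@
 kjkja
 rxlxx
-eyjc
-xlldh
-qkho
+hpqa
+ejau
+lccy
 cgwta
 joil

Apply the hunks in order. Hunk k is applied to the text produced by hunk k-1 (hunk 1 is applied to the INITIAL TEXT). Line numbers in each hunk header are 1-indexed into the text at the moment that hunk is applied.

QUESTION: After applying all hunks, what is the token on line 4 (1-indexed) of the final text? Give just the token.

Hunk 1: at line 5 remove [fuuku,zys,slsl] add [yyl,cavle] -> 9 lines: kjkja pnft dyih jxuob xbaqk yyl cavle xbcb uenk
Hunk 2: at line 4 remove [yyl,cavle] add [joil] -> 8 lines: kjkja pnft dyih jxuob xbaqk joil xbcb uenk
Hunk 3: at line 1 remove [dyih,jxuob,xbaqk] add [godu,qkho,cgwta] -> 8 lines: kjkja pnft godu qkho cgwta joil xbcb uenk
Hunk 4: at line 1 remove [pnft,godu] add [rxlxx,eyjc,xlldh] -> 9 lines: kjkja rxlxx eyjc xlldh qkho cgwta joil xbcb uenk
Hunk 5: at line 1 remove [eyjc,xlldh,qkho] add [hpqa,ejau,lccy] -> 9 lines: kjkja rxlxx hpqa ejau lccy cgwta joil xbcb uenk
Final line 4: ejau

Answer: ejau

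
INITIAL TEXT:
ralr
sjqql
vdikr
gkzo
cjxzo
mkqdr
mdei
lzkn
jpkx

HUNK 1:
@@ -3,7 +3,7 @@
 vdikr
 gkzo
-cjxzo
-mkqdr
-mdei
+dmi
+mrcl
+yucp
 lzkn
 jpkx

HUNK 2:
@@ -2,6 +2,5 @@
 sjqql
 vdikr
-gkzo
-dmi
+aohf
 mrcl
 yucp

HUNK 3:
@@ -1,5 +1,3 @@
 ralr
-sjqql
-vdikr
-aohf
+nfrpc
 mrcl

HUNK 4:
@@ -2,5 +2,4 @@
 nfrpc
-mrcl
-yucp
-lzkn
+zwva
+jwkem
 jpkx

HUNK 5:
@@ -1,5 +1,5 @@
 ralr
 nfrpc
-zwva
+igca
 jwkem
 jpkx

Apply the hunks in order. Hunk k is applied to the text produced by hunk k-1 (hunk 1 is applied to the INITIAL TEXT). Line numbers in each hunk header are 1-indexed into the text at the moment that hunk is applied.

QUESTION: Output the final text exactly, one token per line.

Hunk 1: at line 3 remove [cjxzo,mkqdr,mdei] add [dmi,mrcl,yucp] -> 9 lines: ralr sjqql vdikr gkzo dmi mrcl yucp lzkn jpkx
Hunk 2: at line 2 remove [gkzo,dmi] add [aohf] -> 8 lines: ralr sjqql vdikr aohf mrcl yucp lzkn jpkx
Hunk 3: at line 1 remove [sjqql,vdikr,aohf] add [nfrpc] -> 6 lines: ralr nfrpc mrcl yucp lzkn jpkx
Hunk 4: at line 2 remove [mrcl,yucp,lzkn] add [zwva,jwkem] -> 5 lines: ralr nfrpc zwva jwkem jpkx
Hunk 5: at line 1 remove [zwva] add [igca] -> 5 lines: ralr nfrpc igca jwkem jpkx

Answer: ralr
nfrpc
igca
jwkem
jpkx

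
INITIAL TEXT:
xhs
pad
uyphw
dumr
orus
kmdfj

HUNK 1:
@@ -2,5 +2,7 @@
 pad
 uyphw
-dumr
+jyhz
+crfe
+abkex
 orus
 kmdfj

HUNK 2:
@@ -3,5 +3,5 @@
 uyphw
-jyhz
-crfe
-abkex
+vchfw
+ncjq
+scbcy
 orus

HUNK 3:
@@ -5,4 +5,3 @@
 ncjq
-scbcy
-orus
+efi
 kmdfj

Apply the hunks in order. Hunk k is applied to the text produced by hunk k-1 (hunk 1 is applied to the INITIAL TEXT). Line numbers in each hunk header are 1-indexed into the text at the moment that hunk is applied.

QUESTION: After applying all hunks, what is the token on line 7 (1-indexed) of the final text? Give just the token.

Hunk 1: at line 2 remove [dumr] add [jyhz,crfe,abkex] -> 8 lines: xhs pad uyphw jyhz crfe abkex orus kmdfj
Hunk 2: at line 3 remove [jyhz,crfe,abkex] add [vchfw,ncjq,scbcy] -> 8 lines: xhs pad uyphw vchfw ncjq scbcy orus kmdfj
Hunk 3: at line 5 remove [scbcy,orus] add [efi] -> 7 lines: xhs pad uyphw vchfw ncjq efi kmdfj
Final line 7: kmdfj

Answer: kmdfj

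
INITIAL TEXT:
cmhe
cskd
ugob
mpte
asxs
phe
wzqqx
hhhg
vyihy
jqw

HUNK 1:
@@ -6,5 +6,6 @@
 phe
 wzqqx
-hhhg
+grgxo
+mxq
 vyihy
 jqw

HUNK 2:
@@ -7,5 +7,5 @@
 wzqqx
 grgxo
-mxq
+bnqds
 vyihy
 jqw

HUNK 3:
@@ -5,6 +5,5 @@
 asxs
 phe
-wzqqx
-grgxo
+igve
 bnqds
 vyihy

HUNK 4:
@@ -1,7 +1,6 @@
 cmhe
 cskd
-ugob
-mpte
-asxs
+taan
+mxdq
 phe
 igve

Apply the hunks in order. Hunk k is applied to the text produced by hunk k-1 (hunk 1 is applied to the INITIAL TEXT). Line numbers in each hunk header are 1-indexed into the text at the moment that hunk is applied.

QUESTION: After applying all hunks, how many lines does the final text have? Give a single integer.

Answer: 9

Derivation:
Hunk 1: at line 6 remove [hhhg] add [grgxo,mxq] -> 11 lines: cmhe cskd ugob mpte asxs phe wzqqx grgxo mxq vyihy jqw
Hunk 2: at line 7 remove [mxq] add [bnqds] -> 11 lines: cmhe cskd ugob mpte asxs phe wzqqx grgxo bnqds vyihy jqw
Hunk 3: at line 5 remove [wzqqx,grgxo] add [igve] -> 10 lines: cmhe cskd ugob mpte asxs phe igve bnqds vyihy jqw
Hunk 4: at line 1 remove [ugob,mpte,asxs] add [taan,mxdq] -> 9 lines: cmhe cskd taan mxdq phe igve bnqds vyihy jqw
Final line count: 9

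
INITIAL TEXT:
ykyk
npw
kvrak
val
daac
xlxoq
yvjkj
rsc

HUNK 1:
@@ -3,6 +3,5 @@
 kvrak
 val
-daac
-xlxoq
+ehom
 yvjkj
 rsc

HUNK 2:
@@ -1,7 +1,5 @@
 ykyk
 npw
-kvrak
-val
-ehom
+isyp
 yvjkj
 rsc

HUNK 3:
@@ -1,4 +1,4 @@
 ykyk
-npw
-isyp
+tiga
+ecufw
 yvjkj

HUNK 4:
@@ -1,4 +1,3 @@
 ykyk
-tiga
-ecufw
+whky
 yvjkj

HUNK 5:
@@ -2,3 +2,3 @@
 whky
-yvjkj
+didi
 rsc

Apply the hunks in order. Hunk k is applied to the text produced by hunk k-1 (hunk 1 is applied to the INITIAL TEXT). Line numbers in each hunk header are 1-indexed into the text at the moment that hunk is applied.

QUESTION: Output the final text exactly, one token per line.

Hunk 1: at line 3 remove [daac,xlxoq] add [ehom] -> 7 lines: ykyk npw kvrak val ehom yvjkj rsc
Hunk 2: at line 1 remove [kvrak,val,ehom] add [isyp] -> 5 lines: ykyk npw isyp yvjkj rsc
Hunk 3: at line 1 remove [npw,isyp] add [tiga,ecufw] -> 5 lines: ykyk tiga ecufw yvjkj rsc
Hunk 4: at line 1 remove [tiga,ecufw] add [whky] -> 4 lines: ykyk whky yvjkj rsc
Hunk 5: at line 2 remove [yvjkj] add [didi] -> 4 lines: ykyk whky didi rsc

Answer: ykyk
whky
didi
rsc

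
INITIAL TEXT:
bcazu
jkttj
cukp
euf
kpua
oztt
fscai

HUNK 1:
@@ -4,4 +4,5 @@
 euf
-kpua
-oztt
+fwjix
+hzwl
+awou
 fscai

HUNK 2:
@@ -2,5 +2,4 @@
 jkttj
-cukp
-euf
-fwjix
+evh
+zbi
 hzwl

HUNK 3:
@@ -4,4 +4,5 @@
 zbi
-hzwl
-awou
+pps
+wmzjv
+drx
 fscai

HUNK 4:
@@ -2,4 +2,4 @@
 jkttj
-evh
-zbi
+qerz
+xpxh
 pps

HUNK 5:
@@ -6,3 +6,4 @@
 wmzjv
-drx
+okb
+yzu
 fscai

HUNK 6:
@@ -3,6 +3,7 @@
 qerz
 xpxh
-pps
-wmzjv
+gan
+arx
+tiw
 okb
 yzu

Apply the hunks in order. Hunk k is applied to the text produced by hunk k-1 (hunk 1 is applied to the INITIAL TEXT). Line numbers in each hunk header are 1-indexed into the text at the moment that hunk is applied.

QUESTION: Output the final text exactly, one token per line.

Answer: bcazu
jkttj
qerz
xpxh
gan
arx
tiw
okb
yzu
fscai

Derivation:
Hunk 1: at line 4 remove [kpua,oztt] add [fwjix,hzwl,awou] -> 8 lines: bcazu jkttj cukp euf fwjix hzwl awou fscai
Hunk 2: at line 2 remove [cukp,euf,fwjix] add [evh,zbi] -> 7 lines: bcazu jkttj evh zbi hzwl awou fscai
Hunk 3: at line 4 remove [hzwl,awou] add [pps,wmzjv,drx] -> 8 lines: bcazu jkttj evh zbi pps wmzjv drx fscai
Hunk 4: at line 2 remove [evh,zbi] add [qerz,xpxh] -> 8 lines: bcazu jkttj qerz xpxh pps wmzjv drx fscai
Hunk 5: at line 6 remove [drx] add [okb,yzu] -> 9 lines: bcazu jkttj qerz xpxh pps wmzjv okb yzu fscai
Hunk 6: at line 3 remove [pps,wmzjv] add [gan,arx,tiw] -> 10 lines: bcazu jkttj qerz xpxh gan arx tiw okb yzu fscai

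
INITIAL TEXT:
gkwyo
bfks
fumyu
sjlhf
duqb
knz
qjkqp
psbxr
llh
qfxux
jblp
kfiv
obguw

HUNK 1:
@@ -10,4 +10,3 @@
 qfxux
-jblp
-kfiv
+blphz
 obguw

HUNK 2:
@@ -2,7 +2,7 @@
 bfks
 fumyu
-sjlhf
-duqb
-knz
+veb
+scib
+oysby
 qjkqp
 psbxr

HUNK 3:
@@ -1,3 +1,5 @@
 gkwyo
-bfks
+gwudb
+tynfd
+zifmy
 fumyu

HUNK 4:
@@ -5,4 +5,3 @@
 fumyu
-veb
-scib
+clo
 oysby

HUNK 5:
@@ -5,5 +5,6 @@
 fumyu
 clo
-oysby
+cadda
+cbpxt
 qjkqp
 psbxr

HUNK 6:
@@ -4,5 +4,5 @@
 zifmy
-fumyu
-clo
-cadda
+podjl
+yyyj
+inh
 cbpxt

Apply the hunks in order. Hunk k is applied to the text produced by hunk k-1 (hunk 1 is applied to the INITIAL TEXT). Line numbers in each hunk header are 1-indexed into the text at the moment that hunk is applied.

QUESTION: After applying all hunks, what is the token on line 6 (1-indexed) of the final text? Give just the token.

Answer: yyyj

Derivation:
Hunk 1: at line 10 remove [jblp,kfiv] add [blphz] -> 12 lines: gkwyo bfks fumyu sjlhf duqb knz qjkqp psbxr llh qfxux blphz obguw
Hunk 2: at line 2 remove [sjlhf,duqb,knz] add [veb,scib,oysby] -> 12 lines: gkwyo bfks fumyu veb scib oysby qjkqp psbxr llh qfxux blphz obguw
Hunk 3: at line 1 remove [bfks] add [gwudb,tynfd,zifmy] -> 14 lines: gkwyo gwudb tynfd zifmy fumyu veb scib oysby qjkqp psbxr llh qfxux blphz obguw
Hunk 4: at line 5 remove [veb,scib] add [clo] -> 13 lines: gkwyo gwudb tynfd zifmy fumyu clo oysby qjkqp psbxr llh qfxux blphz obguw
Hunk 5: at line 5 remove [oysby] add [cadda,cbpxt] -> 14 lines: gkwyo gwudb tynfd zifmy fumyu clo cadda cbpxt qjkqp psbxr llh qfxux blphz obguw
Hunk 6: at line 4 remove [fumyu,clo,cadda] add [podjl,yyyj,inh] -> 14 lines: gkwyo gwudb tynfd zifmy podjl yyyj inh cbpxt qjkqp psbxr llh qfxux blphz obguw
Final line 6: yyyj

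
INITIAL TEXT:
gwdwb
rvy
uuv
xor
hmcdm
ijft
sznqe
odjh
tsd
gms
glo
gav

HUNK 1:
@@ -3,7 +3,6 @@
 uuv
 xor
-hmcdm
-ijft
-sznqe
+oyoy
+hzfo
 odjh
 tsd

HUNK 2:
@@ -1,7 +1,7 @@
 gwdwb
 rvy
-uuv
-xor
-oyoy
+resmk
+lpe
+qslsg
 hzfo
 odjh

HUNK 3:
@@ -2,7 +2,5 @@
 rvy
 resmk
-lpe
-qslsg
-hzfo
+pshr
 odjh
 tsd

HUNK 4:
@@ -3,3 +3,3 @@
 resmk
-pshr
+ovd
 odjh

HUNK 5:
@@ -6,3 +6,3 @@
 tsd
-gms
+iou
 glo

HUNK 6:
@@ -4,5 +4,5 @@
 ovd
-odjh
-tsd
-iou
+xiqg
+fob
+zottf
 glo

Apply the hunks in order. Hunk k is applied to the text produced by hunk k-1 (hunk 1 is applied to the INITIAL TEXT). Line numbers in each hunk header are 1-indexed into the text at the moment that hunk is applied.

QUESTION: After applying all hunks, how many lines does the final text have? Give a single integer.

Answer: 9

Derivation:
Hunk 1: at line 3 remove [hmcdm,ijft,sznqe] add [oyoy,hzfo] -> 11 lines: gwdwb rvy uuv xor oyoy hzfo odjh tsd gms glo gav
Hunk 2: at line 1 remove [uuv,xor,oyoy] add [resmk,lpe,qslsg] -> 11 lines: gwdwb rvy resmk lpe qslsg hzfo odjh tsd gms glo gav
Hunk 3: at line 2 remove [lpe,qslsg,hzfo] add [pshr] -> 9 lines: gwdwb rvy resmk pshr odjh tsd gms glo gav
Hunk 4: at line 3 remove [pshr] add [ovd] -> 9 lines: gwdwb rvy resmk ovd odjh tsd gms glo gav
Hunk 5: at line 6 remove [gms] add [iou] -> 9 lines: gwdwb rvy resmk ovd odjh tsd iou glo gav
Hunk 6: at line 4 remove [odjh,tsd,iou] add [xiqg,fob,zottf] -> 9 lines: gwdwb rvy resmk ovd xiqg fob zottf glo gav
Final line count: 9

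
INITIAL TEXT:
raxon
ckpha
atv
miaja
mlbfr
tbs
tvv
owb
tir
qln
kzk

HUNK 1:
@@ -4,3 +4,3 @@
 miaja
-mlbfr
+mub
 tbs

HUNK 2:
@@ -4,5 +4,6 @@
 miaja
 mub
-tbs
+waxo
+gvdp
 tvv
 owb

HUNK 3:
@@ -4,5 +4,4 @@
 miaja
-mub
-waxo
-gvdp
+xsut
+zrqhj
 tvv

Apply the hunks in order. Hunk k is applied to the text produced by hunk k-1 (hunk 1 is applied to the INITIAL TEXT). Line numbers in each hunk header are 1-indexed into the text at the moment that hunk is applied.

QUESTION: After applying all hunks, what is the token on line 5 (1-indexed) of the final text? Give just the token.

Hunk 1: at line 4 remove [mlbfr] add [mub] -> 11 lines: raxon ckpha atv miaja mub tbs tvv owb tir qln kzk
Hunk 2: at line 4 remove [tbs] add [waxo,gvdp] -> 12 lines: raxon ckpha atv miaja mub waxo gvdp tvv owb tir qln kzk
Hunk 3: at line 4 remove [mub,waxo,gvdp] add [xsut,zrqhj] -> 11 lines: raxon ckpha atv miaja xsut zrqhj tvv owb tir qln kzk
Final line 5: xsut

Answer: xsut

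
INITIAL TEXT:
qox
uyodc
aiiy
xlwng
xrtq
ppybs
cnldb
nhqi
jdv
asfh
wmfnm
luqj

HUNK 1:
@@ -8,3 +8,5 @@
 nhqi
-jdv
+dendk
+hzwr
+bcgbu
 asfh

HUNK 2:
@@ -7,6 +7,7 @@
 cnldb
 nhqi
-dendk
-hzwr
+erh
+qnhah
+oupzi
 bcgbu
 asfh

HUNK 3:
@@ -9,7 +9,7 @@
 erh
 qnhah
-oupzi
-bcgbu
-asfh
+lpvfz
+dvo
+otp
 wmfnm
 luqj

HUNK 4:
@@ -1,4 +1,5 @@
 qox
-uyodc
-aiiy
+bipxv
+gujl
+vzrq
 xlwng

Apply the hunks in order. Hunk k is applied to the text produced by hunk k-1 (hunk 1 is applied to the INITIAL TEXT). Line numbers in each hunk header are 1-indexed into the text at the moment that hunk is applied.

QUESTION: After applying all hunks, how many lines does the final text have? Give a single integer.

Answer: 16

Derivation:
Hunk 1: at line 8 remove [jdv] add [dendk,hzwr,bcgbu] -> 14 lines: qox uyodc aiiy xlwng xrtq ppybs cnldb nhqi dendk hzwr bcgbu asfh wmfnm luqj
Hunk 2: at line 7 remove [dendk,hzwr] add [erh,qnhah,oupzi] -> 15 lines: qox uyodc aiiy xlwng xrtq ppybs cnldb nhqi erh qnhah oupzi bcgbu asfh wmfnm luqj
Hunk 3: at line 9 remove [oupzi,bcgbu,asfh] add [lpvfz,dvo,otp] -> 15 lines: qox uyodc aiiy xlwng xrtq ppybs cnldb nhqi erh qnhah lpvfz dvo otp wmfnm luqj
Hunk 4: at line 1 remove [uyodc,aiiy] add [bipxv,gujl,vzrq] -> 16 lines: qox bipxv gujl vzrq xlwng xrtq ppybs cnldb nhqi erh qnhah lpvfz dvo otp wmfnm luqj
Final line count: 16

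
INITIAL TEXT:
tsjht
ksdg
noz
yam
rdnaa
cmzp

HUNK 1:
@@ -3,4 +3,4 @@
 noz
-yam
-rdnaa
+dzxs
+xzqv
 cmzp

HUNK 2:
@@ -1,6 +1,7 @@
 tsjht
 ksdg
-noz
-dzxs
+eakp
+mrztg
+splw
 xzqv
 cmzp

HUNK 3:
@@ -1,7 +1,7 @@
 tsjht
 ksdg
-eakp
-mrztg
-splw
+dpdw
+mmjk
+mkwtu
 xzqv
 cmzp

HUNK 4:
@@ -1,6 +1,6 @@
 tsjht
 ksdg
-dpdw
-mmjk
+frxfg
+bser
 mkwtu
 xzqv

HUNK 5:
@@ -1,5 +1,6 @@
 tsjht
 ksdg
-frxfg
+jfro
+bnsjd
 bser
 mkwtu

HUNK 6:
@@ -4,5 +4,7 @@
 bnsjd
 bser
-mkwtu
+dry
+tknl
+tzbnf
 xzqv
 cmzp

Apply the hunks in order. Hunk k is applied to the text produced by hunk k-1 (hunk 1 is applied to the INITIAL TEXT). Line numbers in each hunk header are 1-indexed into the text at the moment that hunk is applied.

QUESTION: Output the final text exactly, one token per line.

Answer: tsjht
ksdg
jfro
bnsjd
bser
dry
tknl
tzbnf
xzqv
cmzp

Derivation:
Hunk 1: at line 3 remove [yam,rdnaa] add [dzxs,xzqv] -> 6 lines: tsjht ksdg noz dzxs xzqv cmzp
Hunk 2: at line 1 remove [noz,dzxs] add [eakp,mrztg,splw] -> 7 lines: tsjht ksdg eakp mrztg splw xzqv cmzp
Hunk 3: at line 1 remove [eakp,mrztg,splw] add [dpdw,mmjk,mkwtu] -> 7 lines: tsjht ksdg dpdw mmjk mkwtu xzqv cmzp
Hunk 4: at line 1 remove [dpdw,mmjk] add [frxfg,bser] -> 7 lines: tsjht ksdg frxfg bser mkwtu xzqv cmzp
Hunk 5: at line 1 remove [frxfg] add [jfro,bnsjd] -> 8 lines: tsjht ksdg jfro bnsjd bser mkwtu xzqv cmzp
Hunk 6: at line 4 remove [mkwtu] add [dry,tknl,tzbnf] -> 10 lines: tsjht ksdg jfro bnsjd bser dry tknl tzbnf xzqv cmzp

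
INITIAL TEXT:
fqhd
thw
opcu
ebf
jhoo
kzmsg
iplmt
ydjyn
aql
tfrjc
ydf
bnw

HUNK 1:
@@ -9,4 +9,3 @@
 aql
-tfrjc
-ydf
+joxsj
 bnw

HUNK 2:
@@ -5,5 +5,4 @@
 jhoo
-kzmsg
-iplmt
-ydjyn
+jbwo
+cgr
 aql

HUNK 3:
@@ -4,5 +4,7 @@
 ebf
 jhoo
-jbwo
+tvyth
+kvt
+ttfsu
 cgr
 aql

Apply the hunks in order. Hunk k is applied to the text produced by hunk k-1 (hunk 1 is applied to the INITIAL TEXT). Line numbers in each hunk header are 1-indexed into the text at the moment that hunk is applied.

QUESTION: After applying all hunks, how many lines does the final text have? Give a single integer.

Hunk 1: at line 9 remove [tfrjc,ydf] add [joxsj] -> 11 lines: fqhd thw opcu ebf jhoo kzmsg iplmt ydjyn aql joxsj bnw
Hunk 2: at line 5 remove [kzmsg,iplmt,ydjyn] add [jbwo,cgr] -> 10 lines: fqhd thw opcu ebf jhoo jbwo cgr aql joxsj bnw
Hunk 3: at line 4 remove [jbwo] add [tvyth,kvt,ttfsu] -> 12 lines: fqhd thw opcu ebf jhoo tvyth kvt ttfsu cgr aql joxsj bnw
Final line count: 12

Answer: 12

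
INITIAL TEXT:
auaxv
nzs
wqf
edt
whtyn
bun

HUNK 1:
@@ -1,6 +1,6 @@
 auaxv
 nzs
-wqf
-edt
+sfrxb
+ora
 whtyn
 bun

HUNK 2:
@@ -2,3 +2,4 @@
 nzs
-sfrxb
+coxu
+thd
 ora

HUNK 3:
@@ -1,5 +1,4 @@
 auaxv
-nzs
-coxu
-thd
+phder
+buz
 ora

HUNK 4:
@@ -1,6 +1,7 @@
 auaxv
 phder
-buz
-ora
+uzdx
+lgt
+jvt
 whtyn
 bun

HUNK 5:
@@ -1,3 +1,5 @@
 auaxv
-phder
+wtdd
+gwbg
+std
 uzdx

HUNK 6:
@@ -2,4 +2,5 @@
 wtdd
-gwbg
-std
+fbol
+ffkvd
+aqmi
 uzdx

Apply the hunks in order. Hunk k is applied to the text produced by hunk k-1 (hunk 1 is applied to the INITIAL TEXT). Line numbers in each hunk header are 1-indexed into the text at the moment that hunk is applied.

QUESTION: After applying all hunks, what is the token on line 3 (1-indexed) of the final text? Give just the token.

Hunk 1: at line 1 remove [wqf,edt] add [sfrxb,ora] -> 6 lines: auaxv nzs sfrxb ora whtyn bun
Hunk 2: at line 2 remove [sfrxb] add [coxu,thd] -> 7 lines: auaxv nzs coxu thd ora whtyn bun
Hunk 3: at line 1 remove [nzs,coxu,thd] add [phder,buz] -> 6 lines: auaxv phder buz ora whtyn bun
Hunk 4: at line 1 remove [buz,ora] add [uzdx,lgt,jvt] -> 7 lines: auaxv phder uzdx lgt jvt whtyn bun
Hunk 5: at line 1 remove [phder] add [wtdd,gwbg,std] -> 9 lines: auaxv wtdd gwbg std uzdx lgt jvt whtyn bun
Hunk 6: at line 2 remove [gwbg,std] add [fbol,ffkvd,aqmi] -> 10 lines: auaxv wtdd fbol ffkvd aqmi uzdx lgt jvt whtyn bun
Final line 3: fbol

Answer: fbol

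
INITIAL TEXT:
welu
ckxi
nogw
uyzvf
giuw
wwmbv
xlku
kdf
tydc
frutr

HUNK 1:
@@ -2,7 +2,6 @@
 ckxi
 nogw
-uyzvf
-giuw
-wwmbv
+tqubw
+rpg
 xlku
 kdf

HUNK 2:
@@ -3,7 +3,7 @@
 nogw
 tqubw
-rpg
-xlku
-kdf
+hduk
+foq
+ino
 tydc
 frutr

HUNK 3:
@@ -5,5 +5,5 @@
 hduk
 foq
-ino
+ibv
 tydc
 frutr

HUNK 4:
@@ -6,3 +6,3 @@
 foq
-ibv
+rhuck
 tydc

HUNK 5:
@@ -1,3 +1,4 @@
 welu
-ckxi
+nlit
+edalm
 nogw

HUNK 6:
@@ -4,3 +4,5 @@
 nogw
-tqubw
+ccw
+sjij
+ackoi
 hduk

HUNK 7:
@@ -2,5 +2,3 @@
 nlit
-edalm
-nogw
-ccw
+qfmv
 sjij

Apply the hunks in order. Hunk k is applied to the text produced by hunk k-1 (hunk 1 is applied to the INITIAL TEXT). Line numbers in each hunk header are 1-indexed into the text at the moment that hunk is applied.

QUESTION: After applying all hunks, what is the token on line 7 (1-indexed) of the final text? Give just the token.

Answer: foq

Derivation:
Hunk 1: at line 2 remove [uyzvf,giuw,wwmbv] add [tqubw,rpg] -> 9 lines: welu ckxi nogw tqubw rpg xlku kdf tydc frutr
Hunk 2: at line 3 remove [rpg,xlku,kdf] add [hduk,foq,ino] -> 9 lines: welu ckxi nogw tqubw hduk foq ino tydc frutr
Hunk 3: at line 5 remove [ino] add [ibv] -> 9 lines: welu ckxi nogw tqubw hduk foq ibv tydc frutr
Hunk 4: at line 6 remove [ibv] add [rhuck] -> 9 lines: welu ckxi nogw tqubw hduk foq rhuck tydc frutr
Hunk 5: at line 1 remove [ckxi] add [nlit,edalm] -> 10 lines: welu nlit edalm nogw tqubw hduk foq rhuck tydc frutr
Hunk 6: at line 4 remove [tqubw] add [ccw,sjij,ackoi] -> 12 lines: welu nlit edalm nogw ccw sjij ackoi hduk foq rhuck tydc frutr
Hunk 7: at line 2 remove [edalm,nogw,ccw] add [qfmv] -> 10 lines: welu nlit qfmv sjij ackoi hduk foq rhuck tydc frutr
Final line 7: foq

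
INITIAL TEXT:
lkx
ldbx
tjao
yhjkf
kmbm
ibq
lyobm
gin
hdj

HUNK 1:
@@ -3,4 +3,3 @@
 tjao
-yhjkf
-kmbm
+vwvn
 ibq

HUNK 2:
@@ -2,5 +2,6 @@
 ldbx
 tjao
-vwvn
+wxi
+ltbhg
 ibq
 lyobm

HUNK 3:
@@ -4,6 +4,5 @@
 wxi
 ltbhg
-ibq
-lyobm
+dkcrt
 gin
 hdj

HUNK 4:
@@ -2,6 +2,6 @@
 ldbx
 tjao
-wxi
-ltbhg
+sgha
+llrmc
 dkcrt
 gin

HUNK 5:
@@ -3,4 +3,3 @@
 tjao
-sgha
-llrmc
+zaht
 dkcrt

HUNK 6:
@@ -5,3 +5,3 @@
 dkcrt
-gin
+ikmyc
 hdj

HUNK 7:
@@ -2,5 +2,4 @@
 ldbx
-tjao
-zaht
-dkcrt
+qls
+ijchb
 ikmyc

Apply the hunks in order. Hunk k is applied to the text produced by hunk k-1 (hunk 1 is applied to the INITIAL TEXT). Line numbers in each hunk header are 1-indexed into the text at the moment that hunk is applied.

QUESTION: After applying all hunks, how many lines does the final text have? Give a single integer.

Answer: 6

Derivation:
Hunk 1: at line 3 remove [yhjkf,kmbm] add [vwvn] -> 8 lines: lkx ldbx tjao vwvn ibq lyobm gin hdj
Hunk 2: at line 2 remove [vwvn] add [wxi,ltbhg] -> 9 lines: lkx ldbx tjao wxi ltbhg ibq lyobm gin hdj
Hunk 3: at line 4 remove [ibq,lyobm] add [dkcrt] -> 8 lines: lkx ldbx tjao wxi ltbhg dkcrt gin hdj
Hunk 4: at line 2 remove [wxi,ltbhg] add [sgha,llrmc] -> 8 lines: lkx ldbx tjao sgha llrmc dkcrt gin hdj
Hunk 5: at line 3 remove [sgha,llrmc] add [zaht] -> 7 lines: lkx ldbx tjao zaht dkcrt gin hdj
Hunk 6: at line 5 remove [gin] add [ikmyc] -> 7 lines: lkx ldbx tjao zaht dkcrt ikmyc hdj
Hunk 7: at line 2 remove [tjao,zaht,dkcrt] add [qls,ijchb] -> 6 lines: lkx ldbx qls ijchb ikmyc hdj
Final line count: 6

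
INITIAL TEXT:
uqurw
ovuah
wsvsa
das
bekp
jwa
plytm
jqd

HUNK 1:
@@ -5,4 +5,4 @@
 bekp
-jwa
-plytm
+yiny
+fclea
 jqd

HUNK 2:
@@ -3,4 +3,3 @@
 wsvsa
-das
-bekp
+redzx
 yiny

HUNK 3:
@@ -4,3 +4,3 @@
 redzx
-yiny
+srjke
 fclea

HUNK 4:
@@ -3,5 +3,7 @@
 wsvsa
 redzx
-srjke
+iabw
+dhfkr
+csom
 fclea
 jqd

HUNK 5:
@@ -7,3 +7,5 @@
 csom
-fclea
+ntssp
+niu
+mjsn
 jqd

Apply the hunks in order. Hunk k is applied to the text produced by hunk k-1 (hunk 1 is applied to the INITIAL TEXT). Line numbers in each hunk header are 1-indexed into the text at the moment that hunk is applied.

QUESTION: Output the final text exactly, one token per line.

Hunk 1: at line 5 remove [jwa,plytm] add [yiny,fclea] -> 8 lines: uqurw ovuah wsvsa das bekp yiny fclea jqd
Hunk 2: at line 3 remove [das,bekp] add [redzx] -> 7 lines: uqurw ovuah wsvsa redzx yiny fclea jqd
Hunk 3: at line 4 remove [yiny] add [srjke] -> 7 lines: uqurw ovuah wsvsa redzx srjke fclea jqd
Hunk 4: at line 3 remove [srjke] add [iabw,dhfkr,csom] -> 9 lines: uqurw ovuah wsvsa redzx iabw dhfkr csom fclea jqd
Hunk 5: at line 7 remove [fclea] add [ntssp,niu,mjsn] -> 11 lines: uqurw ovuah wsvsa redzx iabw dhfkr csom ntssp niu mjsn jqd

Answer: uqurw
ovuah
wsvsa
redzx
iabw
dhfkr
csom
ntssp
niu
mjsn
jqd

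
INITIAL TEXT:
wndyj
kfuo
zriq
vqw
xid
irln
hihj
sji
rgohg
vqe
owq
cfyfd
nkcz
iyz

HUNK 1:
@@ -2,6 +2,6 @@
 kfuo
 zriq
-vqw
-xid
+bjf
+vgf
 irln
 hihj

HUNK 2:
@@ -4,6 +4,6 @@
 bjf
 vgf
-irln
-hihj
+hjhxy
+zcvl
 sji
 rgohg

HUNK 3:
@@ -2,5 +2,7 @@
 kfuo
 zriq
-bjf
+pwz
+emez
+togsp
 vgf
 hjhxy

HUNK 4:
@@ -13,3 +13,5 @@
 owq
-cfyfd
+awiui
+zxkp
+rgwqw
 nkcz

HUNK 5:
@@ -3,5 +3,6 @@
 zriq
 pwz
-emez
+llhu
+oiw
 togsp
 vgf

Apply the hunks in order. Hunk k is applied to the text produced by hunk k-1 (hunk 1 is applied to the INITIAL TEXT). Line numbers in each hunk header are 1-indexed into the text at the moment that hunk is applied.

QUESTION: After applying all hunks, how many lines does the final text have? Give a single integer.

Hunk 1: at line 2 remove [vqw,xid] add [bjf,vgf] -> 14 lines: wndyj kfuo zriq bjf vgf irln hihj sji rgohg vqe owq cfyfd nkcz iyz
Hunk 2: at line 4 remove [irln,hihj] add [hjhxy,zcvl] -> 14 lines: wndyj kfuo zriq bjf vgf hjhxy zcvl sji rgohg vqe owq cfyfd nkcz iyz
Hunk 3: at line 2 remove [bjf] add [pwz,emez,togsp] -> 16 lines: wndyj kfuo zriq pwz emez togsp vgf hjhxy zcvl sji rgohg vqe owq cfyfd nkcz iyz
Hunk 4: at line 13 remove [cfyfd] add [awiui,zxkp,rgwqw] -> 18 lines: wndyj kfuo zriq pwz emez togsp vgf hjhxy zcvl sji rgohg vqe owq awiui zxkp rgwqw nkcz iyz
Hunk 5: at line 3 remove [emez] add [llhu,oiw] -> 19 lines: wndyj kfuo zriq pwz llhu oiw togsp vgf hjhxy zcvl sji rgohg vqe owq awiui zxkp rgwqw nkcz iyz
Final line count: 19

Answer: 19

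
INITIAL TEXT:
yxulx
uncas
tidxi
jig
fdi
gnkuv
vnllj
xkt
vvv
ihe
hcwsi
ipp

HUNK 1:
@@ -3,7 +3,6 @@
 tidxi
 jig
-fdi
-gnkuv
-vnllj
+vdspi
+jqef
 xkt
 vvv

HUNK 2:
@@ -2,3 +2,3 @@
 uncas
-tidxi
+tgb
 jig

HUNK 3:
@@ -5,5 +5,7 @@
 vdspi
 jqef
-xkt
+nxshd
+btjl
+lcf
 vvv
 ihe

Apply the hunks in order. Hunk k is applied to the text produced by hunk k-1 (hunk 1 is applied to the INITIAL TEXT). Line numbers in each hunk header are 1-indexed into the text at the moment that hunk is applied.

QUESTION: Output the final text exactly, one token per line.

Hunk 1: at line 3 remove [fdi,gnkuv,vnllj] add [vdspi,jqef] -> 11 lines: yxulx uncas tidxi jig vdspi jqef xkt vvv ihe hcwsi ipp
Hunk 2: at line 2 remove [tidxi] add [tgb] -> 11 lines: yxulx uncas tgb jig vdspi jqef xkt vvv ihe hcwsi ipp
Hunk 3: at line 5 remove [xkt] add [nxshd,btjl,lcf] -> 13 lines: yxulx uncas tgb jig vdspi jqef nxshd btjl lcf vvv ihe hcwsi ipp

Answer: yxulx
uncas
tgb
jig
vdspi
jqef
nxshd
btjl
lcf
vvv
ihe
hcwsi
ipp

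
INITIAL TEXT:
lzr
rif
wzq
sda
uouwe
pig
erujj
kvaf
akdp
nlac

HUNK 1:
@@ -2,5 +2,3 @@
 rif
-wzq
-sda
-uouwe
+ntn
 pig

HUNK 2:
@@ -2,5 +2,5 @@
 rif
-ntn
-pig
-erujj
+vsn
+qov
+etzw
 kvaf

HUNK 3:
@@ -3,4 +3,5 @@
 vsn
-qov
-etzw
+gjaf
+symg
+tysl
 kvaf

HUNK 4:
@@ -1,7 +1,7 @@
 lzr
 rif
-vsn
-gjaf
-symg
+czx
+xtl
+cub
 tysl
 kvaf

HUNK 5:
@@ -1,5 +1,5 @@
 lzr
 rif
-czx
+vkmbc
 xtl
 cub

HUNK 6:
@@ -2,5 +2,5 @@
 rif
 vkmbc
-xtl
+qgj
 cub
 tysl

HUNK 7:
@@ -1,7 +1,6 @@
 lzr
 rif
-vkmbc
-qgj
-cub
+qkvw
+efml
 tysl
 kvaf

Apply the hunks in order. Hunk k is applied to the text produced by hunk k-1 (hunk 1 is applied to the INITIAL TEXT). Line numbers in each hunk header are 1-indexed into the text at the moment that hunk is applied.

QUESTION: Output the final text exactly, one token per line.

Answer: lzr
rif
qkvw
efml
tysl
kvaf
akdp
nlac

Derivation:
Hunk 1: at line 2 remove [wzq,sda,uouwe] add [ntn] -> 8 lines: lzr rif ntn pig erujj kvaf akdp nlac
Hunk 2: at line 2 remove [ntn,pig,erujj] add [vsn,qov,etzw] -> 8 lines: lzr rif vsn qov etzw kvaf akdp nlac
Hunk 3: at line 3 remove [qov,etzw] add [gjaf,symg,tysl] -> 9 lines: lzr rif vsn gjaf symg tysl kvaf akdp nlac
Hunk 4: at line 1 remove [vsn,gjaf,symg] add [czx,xtl,cub] -> 9 lines: lzr rif czx xtl cub tysl kvaf akdp nlac
Hunk 5: at line 1 remove [czx] add [vkmbc] -> 9 lines: lzr rif vkmbc xtl cub tysl kvaf akdp nlac
Hunk 6: at line 2 remove [xtl] add [qgj] -> 9 lines: lzr rif vkmbc qgj cub tysl kvaf akdp nlac
Hunk 7: at line 1 remove [vkmbc,qgj,cub] add [qkvw,efml] -> 8 lines: lzr rif qkvw efml tysl kvaf akdp nlac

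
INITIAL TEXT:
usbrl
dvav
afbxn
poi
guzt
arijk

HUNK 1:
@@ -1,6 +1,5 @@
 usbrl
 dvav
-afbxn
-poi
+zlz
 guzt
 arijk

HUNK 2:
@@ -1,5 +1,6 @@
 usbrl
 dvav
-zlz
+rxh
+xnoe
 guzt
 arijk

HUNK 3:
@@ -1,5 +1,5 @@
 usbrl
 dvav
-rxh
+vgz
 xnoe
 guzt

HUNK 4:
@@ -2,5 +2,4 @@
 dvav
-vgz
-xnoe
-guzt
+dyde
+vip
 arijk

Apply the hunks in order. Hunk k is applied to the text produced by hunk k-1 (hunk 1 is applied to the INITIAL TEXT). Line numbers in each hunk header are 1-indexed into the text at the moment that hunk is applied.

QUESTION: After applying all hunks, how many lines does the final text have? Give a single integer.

Answer: 5

Derivation:
Hunk 1: at line 1 remove [afbxn,poi] add [zlz] -> 5 lines: usbrl dvav zlz guzt arijk
Hunk 2: at line 1 remove [zlz] add [rxh,xnoe] -> 6 lines: usbrl dvav rxh xnoe guzt arijk
Hunk 3: at line 1 remove [rxh] add [vgz] -> 6 lines: usbrl dvav vgz xnoe guzt arijk
Hunk 4: at line 2 remove [vgz,xnoe,guzt] add [dyde,vip] -> 5 lines: usbrl dvav dyde vip arijk
Final line count: 5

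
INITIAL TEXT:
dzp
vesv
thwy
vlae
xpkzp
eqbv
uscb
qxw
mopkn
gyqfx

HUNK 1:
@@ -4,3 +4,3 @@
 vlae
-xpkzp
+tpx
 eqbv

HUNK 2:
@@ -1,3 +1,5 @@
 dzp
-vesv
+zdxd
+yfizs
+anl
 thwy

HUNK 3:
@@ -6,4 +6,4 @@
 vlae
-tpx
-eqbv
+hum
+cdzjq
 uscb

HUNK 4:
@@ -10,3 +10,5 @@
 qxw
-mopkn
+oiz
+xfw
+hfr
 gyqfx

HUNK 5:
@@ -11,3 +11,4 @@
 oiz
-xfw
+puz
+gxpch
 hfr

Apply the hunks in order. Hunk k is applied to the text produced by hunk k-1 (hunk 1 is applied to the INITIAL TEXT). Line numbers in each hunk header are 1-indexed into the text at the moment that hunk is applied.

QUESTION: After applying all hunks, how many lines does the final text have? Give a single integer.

Hunk 1: at line 4 remove [xpkzp] add [tpx] -> 10 lines: dzp vesv thwy vlae tpx eqbv uscb qxw mopkn gyqfx
Hunk 2: at line 1 remove [vesv] add [zdxd,yfizs,anl] -> 12 lines: dzp zdxd yfizs anl thwy vlae tpx eqbv uscb qxw mopkn gyqfx
Hunk 3: at line 6 remove [tpx,eqbv] add [hum,cdzjq] -> 12 lines: dzp zdxd yfizs anl thwy vlae hum cdzjq uscb qxw mopkn gyqfx
Hunk 4: at line 10 remove [mopkn] add [oiz,xfw,hfr] -> 14 lines: dzp zdxd yfizs anl thwy vlae hum cdzjq uscb qxw oiz xfw hfr gyqfx
Hunk 5: at line 11 remove [xfw] add [puz,gxpch] -> 15 lines: dzp zdxd yfizs anl thwy vlae hum cdzjq uscb qxw oiz puz gxpch hfr gyqfx
Final line count: 15

Answer: 15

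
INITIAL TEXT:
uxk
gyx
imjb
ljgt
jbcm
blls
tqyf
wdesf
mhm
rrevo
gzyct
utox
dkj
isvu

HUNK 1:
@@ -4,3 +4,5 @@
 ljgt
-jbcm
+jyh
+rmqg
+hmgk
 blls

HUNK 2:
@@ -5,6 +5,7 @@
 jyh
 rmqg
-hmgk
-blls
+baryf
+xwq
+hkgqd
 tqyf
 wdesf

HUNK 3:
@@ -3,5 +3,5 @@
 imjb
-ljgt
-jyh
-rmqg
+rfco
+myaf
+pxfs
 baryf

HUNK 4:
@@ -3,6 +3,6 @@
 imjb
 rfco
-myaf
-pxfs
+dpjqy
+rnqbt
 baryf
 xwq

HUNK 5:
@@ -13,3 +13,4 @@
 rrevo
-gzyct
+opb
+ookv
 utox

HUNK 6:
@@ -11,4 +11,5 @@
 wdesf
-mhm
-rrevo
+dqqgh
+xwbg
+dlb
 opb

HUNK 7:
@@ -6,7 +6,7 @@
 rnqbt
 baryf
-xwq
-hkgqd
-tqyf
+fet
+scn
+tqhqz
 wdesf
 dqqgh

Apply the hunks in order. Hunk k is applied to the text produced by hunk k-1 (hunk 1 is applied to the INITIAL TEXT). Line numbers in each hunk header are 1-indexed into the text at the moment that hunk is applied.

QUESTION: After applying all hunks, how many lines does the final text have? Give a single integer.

Hunk 1: at line 4 remove [jbcm] add [jyh,rmqg,hmgk] -> 16 lines: uxk gyx imjb ljgt jyh rmqg hmgk blls tqyf wdesf mhm rrevo gzyct utox dkj isvu
Hunk 2: at line 5 remove [hmgk,blls] add [baryf,xwq,hkgqd] -> 17 lines: uxk gyx imjb ljgt jyh rmqg baryf xwq hkgqd tqyf wdesf mhm rrevo gzyct utox dkj isvu
Hunk 3: at line 3 remove [ljgt,jyh,rmqg] add [rfco,myaf,pxfs] -> 17 lines: uxk gyx imjb rfco myaf pxfs baryf xwq hkgqd tqyf wdesf mhm rrevo gzyct utox dkj isvu
Hunk 4: at line 3 remove [myaf,pxfs] add [dpjqy,rnqbt] -> 17 lines: uxk gyx imjb rfco dpjqy rnqbt baryf xwq hkgqd tqyf wdesf mhm rrevo gzyct utox dkj isvu
Hunk 5: at line 13 remove [gzyct] add [opb,ookv] -> 18 lines: uxk gyx imjb rfco dpjqy rnqbt baryf xwq hkgqd tqyf wdesf mhm rrevo opb ookv utox dkj isvu
Hunk 6: at line 11 remove [mhm,rrevo] add [dqqgh,xwbg,dlb] -> 19 lines: uxk gyx imjb rfco dpjqy rnqbt baryf xwq hkgqd tqyf wdesf dqqgh xwbg dlb opb ookv utox dkj isvu
Hunk 7: at line 6 remove [xwq,hkgqd,tqyf] add [fet,scn,tqhqz] -> 19 lines: uxk gyx imjb rfco dpjqy rnqbt baryf fet scn tqhqz wdesf dqqgh xwbg dlb opb ookv utox dkj isvu
Final line count: 19

Answer: 19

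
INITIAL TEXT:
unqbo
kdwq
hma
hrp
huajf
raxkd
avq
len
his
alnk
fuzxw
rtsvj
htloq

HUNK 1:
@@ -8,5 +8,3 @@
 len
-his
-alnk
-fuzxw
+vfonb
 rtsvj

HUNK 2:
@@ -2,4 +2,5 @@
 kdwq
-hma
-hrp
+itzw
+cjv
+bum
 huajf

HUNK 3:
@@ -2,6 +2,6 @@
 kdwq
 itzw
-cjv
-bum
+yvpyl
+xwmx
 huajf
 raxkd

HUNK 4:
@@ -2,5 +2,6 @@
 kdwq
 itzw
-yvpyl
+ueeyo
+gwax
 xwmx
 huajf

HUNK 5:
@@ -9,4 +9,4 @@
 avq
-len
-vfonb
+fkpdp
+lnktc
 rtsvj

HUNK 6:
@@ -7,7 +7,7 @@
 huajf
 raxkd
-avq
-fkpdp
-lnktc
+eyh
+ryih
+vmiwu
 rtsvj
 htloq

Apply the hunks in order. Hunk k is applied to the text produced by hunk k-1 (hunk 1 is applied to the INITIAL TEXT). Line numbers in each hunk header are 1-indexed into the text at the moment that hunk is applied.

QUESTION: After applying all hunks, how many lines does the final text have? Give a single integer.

Hunk 1: at line 8 remove [his,alnk,fuzxw] add [vfonb] -> 11 lines: unqbo kdwq hma hrp huajf raxkd avq len vfonb rtsvj htloq
Hunk 2: at line 2 remove [hma,hrp] add [itzw,cjv,bum] -> 12 lines: unqbo kdwq itzw cjv bum huajf raxkd avq len vfonb rtsvj htloq
Hunk 3: at line 2 remove [cjv,bum] add [yvpyl,xwmx] -> 12 lines: unqbo kdwq itzw yvpyl xwmx huajf raxkd avq len vfonb rtsvj htloq
Hunk 4: at line 2 remove [yvpyl] add [ueeyo,gwax] -> 13 lines: unqbo kdwq itzw ueeyo gwax xwmx huajf raxkd avq len vfonb rtsvj htloq
Hunk 5: at line 9 remove [len,vfonb] add [fkpdp,lnktc] -> 13 lines: unqbo kdwq itzw ueeyo gwax xwmx huajf raxkd avq fkpdp lnktc rtsvj htloq
Hunk 6: at line 7 remove [avq,fkpdp,lnktc] add [eyh,ryih,vmiwu] -> 13 lines: unqbo kdwq itzw ueeyo gwax xwmx huajf raxkd eyh ryih vmiwu rtsvj htloq
Final line count: 13

Answer: 13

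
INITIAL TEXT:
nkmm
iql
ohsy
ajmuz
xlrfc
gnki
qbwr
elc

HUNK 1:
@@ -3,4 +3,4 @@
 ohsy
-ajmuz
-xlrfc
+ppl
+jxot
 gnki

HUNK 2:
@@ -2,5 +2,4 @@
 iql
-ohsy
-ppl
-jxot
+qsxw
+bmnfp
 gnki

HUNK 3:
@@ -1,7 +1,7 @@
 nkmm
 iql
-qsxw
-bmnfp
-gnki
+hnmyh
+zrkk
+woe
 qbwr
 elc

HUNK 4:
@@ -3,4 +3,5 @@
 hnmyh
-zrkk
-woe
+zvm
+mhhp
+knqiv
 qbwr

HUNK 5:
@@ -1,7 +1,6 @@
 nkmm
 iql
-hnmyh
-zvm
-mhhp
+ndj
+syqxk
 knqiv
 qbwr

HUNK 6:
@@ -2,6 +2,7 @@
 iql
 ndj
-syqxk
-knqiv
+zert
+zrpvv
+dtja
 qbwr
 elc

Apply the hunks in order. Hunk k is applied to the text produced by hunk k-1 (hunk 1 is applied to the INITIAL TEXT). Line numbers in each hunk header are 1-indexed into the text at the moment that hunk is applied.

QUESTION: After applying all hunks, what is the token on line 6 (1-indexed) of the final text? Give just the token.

Hunk 1: at line 3 remove [ajmuz,xlrfc] add [ppl,jxot] -> 8 lines: nkmm iql ohsy ppl jxot gnki qbwr elc
Hunk 2: at line 2 remove [ohsy,ppl,jxot] add [qsxw,bmnfp] -> 7 lines: nkmm iql qsxw bmnfp gnki qbwr elc
Hunk 3: at line 1 remove [qsxw,bmnfp,gnki] add [hnmyh,zrkk,woe] -> 7 lines: nkmm iql hnmyh zrkk woe qbwr elc
Hunk 4: at line 3 remove [zrkk,woe] add [zvm,mhhp,knqiv] -> 8 lines: nkmm iql hnmyh zvm mhhp knqiv qbwr elc
Hunk 5: at line 1 remove [hnmyh,zvm,mhhp] add [ndj,syqxk] -> 7 lines: nkmm iql ndj syqxk knqiv qbwr elc
Hunk 6: at line 2 remove [syqxk,knqiv] add [zert,zrpvv,dtja] -> 8 lines: nkmm iql ndj zert zrpvv dtja qbwr elc
Final line 6: dtja

Answer: dtja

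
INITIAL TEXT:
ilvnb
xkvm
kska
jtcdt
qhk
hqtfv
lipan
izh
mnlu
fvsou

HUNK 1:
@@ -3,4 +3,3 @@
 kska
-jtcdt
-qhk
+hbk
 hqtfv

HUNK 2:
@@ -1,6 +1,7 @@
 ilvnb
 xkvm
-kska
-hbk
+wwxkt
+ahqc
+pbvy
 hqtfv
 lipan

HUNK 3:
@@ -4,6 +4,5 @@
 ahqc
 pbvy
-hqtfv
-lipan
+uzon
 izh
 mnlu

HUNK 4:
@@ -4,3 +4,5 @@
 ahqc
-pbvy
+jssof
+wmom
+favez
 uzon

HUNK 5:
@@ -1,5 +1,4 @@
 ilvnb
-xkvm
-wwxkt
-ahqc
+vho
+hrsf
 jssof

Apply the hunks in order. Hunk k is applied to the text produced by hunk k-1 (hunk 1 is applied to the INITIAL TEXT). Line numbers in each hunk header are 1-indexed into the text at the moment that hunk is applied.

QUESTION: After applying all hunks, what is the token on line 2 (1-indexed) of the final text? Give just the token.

Answer: vho

Derivation:
Hunk 1: at line 3 remove [jtcdt,qhk] add [hbk] -> 9 lines: ilvnb xkvm kska hbk hqtfv lipan izh mnlu fvsou
Hunk 2: at line 1 remove [kska,hbk] add [wwxkt,ahqc,pbvy] -> 10 lines: ilvnb xkvm wwxkt ahqc pbvy hqtfv lipan izh mnlu fvsou
Hunk 3: at line 4 remove [hqtfv,lipan] add [uzon] -> 9 lines: ilvnb xkvm wwxkt ahqc pbvy uzon izh mnlu fvsou
Hunk 4: at line 4 remove [pbvy] add [jssof,wmom,favez] -> 11 lines: ilvnb xkvm wwxkt ahqc jssof wmom favez uzon izh mnlu fvsou
Hunk 5: at line 1 remove [xkvm,wwxkt,ahqc] add [vho,hrsf] -> 10 lines: ilvnb vho hrsf jssof wmom favez uzon izh mnlu fvsou
Final line 2: vho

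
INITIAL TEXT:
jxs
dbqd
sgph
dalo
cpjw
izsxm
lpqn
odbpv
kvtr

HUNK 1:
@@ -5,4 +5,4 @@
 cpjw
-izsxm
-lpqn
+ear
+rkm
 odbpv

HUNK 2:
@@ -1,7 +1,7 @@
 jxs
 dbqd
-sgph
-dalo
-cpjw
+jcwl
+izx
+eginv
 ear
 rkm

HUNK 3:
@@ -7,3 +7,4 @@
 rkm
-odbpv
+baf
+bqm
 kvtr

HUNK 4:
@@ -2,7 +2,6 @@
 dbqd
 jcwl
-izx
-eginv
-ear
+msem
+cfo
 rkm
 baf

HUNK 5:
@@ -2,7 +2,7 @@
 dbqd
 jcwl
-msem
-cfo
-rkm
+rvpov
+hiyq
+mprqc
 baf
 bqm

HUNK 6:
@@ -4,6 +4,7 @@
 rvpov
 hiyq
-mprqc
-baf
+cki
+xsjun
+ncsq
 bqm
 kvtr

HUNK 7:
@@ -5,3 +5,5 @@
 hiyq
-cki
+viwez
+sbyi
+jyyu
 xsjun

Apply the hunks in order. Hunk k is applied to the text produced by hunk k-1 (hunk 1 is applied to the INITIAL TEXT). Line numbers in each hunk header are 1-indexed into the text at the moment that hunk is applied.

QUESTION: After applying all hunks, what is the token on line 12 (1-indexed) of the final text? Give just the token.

Answer: kvtr

Derivation:
Hunk 1: at line 5 remove [izsxm,lpqn] add [ear,rkm] -> 9 lines: jxs dbqd sgph dalo cpjw ear rkm odbpv kvtr
Hunk 2: at line 1 remove [sgph,dalo,cpjw] add [jcwl,izx,eginv] -> 9 lines: jxs dbqd jcwl izx eginv ear rkm odbpv kvtr
Hunk 3: at line 7 remove [odbpv] add [baf,bqm] -> 10 lines: jxs dbqd jcwl izx eginv ear rkm baf bqm kvtr
Hunk 4: at line 2 remove [izx,eginv,ear] add [msem,cfo] -> 9 lines: jxs dbqd jcwl msem cfo rkm baf bqm kvtr
Hunk 5: at line 2 remove [msem,cfo,rkm] add [rvpov,hiyq,mprqc] -> 9 lines: jxs dbqd jcwl rvpov hiyq mprqc baf bqm kvtr
Hunk 6: at line 4 remove [mprqc,baf] add [cki,xsjun,ncsq] -> 10 lines: jxs dbqd jcwl rvpov hiyq cki xsjun ncsq bqm kvtr
Hunk 7: at line 5 remove [cki] add [viwez,sbyi,jyyu] -> 12 lines: jxs dbqd jcwl rvpov hiyq viwez sbyi jyyu xsjun ncsq bqm kvtr
Final line 12: kvtr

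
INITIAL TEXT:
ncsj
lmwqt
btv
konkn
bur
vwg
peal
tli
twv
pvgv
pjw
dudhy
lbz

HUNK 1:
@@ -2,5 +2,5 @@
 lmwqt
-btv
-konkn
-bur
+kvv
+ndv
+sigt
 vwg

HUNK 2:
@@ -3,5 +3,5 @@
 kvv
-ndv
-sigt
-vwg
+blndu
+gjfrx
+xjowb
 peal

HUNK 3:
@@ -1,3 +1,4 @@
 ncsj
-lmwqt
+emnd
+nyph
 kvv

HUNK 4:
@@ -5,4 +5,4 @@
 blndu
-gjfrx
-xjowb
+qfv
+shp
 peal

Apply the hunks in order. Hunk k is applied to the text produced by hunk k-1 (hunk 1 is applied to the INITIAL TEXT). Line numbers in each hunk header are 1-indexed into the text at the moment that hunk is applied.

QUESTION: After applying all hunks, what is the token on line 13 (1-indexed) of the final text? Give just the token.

Answer: dudhy

Derivation:
Hunk 1: at line 2 remove [btv,konkn,bur] add [kvv,ndv,sigt] -> 13 lines: ncsj lmwqt kvv ndv sigt vwg peal tli twv pvgv pjw dudhy lbz
Hunk 2: at line 3 remove [ndv,sigt,vwg] add [blndu,gjfrx,xjowb] -> 13 lines: ncsj lmwqt kvv blndu gjfrx xjowb peal tli twv pvgv pjw dudhy lbz
Hunk 3: at line 1 remove [lmwqt] add [emnd,nyph] -> 14 lines: ncsj emnd nyph kvv blndu gjfrx xjowb peal tli twv pvgv pjw dudhy lbz
Hunk 4: at line 5 remove [gjfrx,xjowb] add [qfv,shp] -> 14 lines: ncsj emnd nyph kvv blndu qfv shp peal tli twv pvgv pjw dudhy lbz
Final line 13: dudhy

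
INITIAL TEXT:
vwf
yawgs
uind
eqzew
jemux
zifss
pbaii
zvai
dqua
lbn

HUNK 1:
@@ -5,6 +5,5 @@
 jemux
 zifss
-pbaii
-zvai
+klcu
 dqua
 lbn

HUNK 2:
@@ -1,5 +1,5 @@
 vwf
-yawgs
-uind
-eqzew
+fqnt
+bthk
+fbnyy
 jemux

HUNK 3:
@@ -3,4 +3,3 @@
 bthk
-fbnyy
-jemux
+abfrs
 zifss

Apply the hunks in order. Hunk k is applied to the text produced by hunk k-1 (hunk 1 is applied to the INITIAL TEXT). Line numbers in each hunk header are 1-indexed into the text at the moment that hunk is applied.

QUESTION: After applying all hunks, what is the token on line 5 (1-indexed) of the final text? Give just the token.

Hunk 1: at line 5 remove [pbaii,zvai] add [klcu] -> 9 lines: vwf yawgs uind eqzew jemux zifss klcu dqua lbn
Hunk 2: at line 1 remove [yawgs,uind,eqzew] add [fqnt,bthk,fbnyy] -> 9 lines: vwf fqnt bthk fbnyy jemux zifss klcu dqua lbn
Hunk 3: at line 3 remove [fbnyy,jemux] add [abfrs] -> 8 lines: vwf fqnt bthk abfrs zifss klcu dqua lbn
Final line 5: zifss

Answer: zifss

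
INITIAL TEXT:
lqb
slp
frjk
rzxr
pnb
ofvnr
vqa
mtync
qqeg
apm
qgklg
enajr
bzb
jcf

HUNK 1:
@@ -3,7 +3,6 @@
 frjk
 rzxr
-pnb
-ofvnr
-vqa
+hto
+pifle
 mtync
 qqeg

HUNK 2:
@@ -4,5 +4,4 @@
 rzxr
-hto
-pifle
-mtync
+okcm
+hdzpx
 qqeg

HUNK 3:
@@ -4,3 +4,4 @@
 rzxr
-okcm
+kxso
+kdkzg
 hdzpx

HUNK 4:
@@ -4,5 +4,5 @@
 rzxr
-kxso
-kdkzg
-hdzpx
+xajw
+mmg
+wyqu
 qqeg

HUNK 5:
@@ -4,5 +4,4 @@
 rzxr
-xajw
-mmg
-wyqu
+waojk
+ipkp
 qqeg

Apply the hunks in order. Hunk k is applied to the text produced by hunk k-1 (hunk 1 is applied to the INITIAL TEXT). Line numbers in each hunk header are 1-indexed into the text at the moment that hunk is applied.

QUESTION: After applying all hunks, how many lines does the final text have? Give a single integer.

Hunk 1: at line 3 remove [pnb,ofvnr,vqa] add [hto,pifle] -> 13 lines: lqb slp frjk rzxr hto pifle mtync qqeg apm qgklg enajr bzb jcf
Hunk 2: at line 4 remove [hto,pifle,mtync] add [okcm,hdzpx] -> 12 lines: lqb slp frjk rzxr okcm hdzpx qqeg apm qgklg enajr bzb jcf
Hunk 3: at line 4 remove [okcm] add [kxso,kdkzg] -> 13 lines: lqb slp frjk rzxr kxso kdkzg hdzpx qqeg apm qgklg enajr bzb jcf
Hunk 4: at line 4 remove [kxso,kdkzg,hdzpx] add [xajw,mmg,wyqu] -> 13 lines: lqb slp frjk rzxr xajw mmg wyqu qqeg apm qgklg enajr bzb jcf
Hunk 5: at line 4 remove [xajw,mmg,wyqu] add [waojk,ipkp] -> 12 lines: lqb slp frjk rzxr waojk ipkp qqeg apm qgklg enajr bzb jcf
Final line count: 12

Answer: 12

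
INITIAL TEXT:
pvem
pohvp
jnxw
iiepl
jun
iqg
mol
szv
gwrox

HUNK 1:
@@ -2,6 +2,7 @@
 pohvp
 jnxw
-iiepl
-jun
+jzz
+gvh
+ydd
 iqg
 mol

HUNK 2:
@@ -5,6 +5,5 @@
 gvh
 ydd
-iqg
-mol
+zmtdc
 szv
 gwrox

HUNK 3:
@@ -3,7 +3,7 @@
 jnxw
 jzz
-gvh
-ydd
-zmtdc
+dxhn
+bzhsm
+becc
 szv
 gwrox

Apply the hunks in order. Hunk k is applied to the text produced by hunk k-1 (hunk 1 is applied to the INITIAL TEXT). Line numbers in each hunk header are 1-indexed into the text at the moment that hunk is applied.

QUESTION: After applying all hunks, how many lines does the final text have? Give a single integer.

Answer: 9

Derivation:
Hunk 1: at line 2 remove [iiepl,jun] add [jzz,gvh,ydd] -> 10 lines: pvem pohvp jnxw jzz gvh ydd iqg mol szv gwrox
Hunk 2: at line 5 remove [iqg,mol] add [zmtdc] -> 9 lines: pvem pohvp jnxw jzz gvh ydd zmtdc szv gwrox
Hunk 3: at line 3 remove [gvh,ydd,zmtdc] add [dxhn,bzhsm,becc] -> 9 lines: pvem pohvp jnxw jzz dxhn bzhsm becc szv gwrox
Final line count: 9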